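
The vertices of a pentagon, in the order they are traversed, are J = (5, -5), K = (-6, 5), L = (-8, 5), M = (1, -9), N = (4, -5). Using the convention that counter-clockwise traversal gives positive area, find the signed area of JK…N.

54

Apply the surveyor's formula: 2A = Σ (x_i·y_{i+1} − x_{i+1}·y_i), indices taken mod 5.
Σ = (-5) + (10) + (67) + (31) + (5) = 108
Signed area = Σ/2 = 54 (positive ⇒ counter-clockwise traversal).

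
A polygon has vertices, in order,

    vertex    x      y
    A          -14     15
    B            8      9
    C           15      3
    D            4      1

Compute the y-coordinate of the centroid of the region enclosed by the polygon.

151/21

Apply the surveyor's formula. First the cross-terms c_i = x_i·y_{i+1} − x_{i+1}·y_i:
  -246, -111, 3, 74  ⇒  2A = -280, A = -140.
Then Σ (y_i + y_{i+1})·c_i = -6040, so ȳ = -6040 / (6·(-140)) = 151/21.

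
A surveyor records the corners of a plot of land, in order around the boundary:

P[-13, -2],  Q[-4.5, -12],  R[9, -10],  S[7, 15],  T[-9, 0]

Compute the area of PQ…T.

Σ = (147) + (153) + (205) + (135) + (18) = 658
Area = |Σ|/2 = 329.

329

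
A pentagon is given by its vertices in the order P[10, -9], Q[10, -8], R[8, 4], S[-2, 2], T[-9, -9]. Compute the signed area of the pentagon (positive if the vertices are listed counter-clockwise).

Apply the surveyor's formula: 2A = Σ (x_i·y_{i+1} − x_{i+1}·y_i), indices taken mod 5.
P→Q: (10)(-8) − (10)(-9) = 10
Q→R: (10)(4) − (8)(-8) = 104
R→S: (8)(2) − (-2)(4) = 24
S→T: (-2)(-9) − (-9)(2) = 36
T→P: (-9)(-9) − (10)(-9) = 171
Σ = 345
Signed area = Σ/2 = 172.5 (positive ⇒ counter-clockwise traversal).

172.5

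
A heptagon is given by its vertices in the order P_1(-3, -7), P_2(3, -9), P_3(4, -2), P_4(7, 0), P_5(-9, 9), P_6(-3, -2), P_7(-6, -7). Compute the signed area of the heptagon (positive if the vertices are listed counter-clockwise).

115

Σ = (48) + (30) + (14) + (63) + (45) + (9) + (21) = 230
Signed area = Σ/2 = 115 (positive ⇒ counter-clockwise traversal).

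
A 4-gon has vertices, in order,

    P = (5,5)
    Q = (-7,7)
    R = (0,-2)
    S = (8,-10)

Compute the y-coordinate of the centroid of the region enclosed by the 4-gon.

Apply the shoelace formula. First the cross-terms c_i = x_i·y_{i+1} − x_{i+1}·y_i:
  70, 14, 16, 90  ⇒  2A = 190, A = 95.
Then Σ (y_i + y_{i+1})·c_i = 268, so ȳ = 268 / (6·95) = 134/285.

134/285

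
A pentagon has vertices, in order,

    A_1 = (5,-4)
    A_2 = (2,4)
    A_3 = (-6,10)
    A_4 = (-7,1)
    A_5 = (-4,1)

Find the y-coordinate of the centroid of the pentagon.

Apply Gauss's area formula. First the cross-terms c_i = x_i·y_{i+1} − x_{i+1}·y_i:
  28, 44, 64, -3, 11  ⇒  2A = 144, A = 72.
Then Σ (y_i + y_{i+1})·c_i = 1281, so ȳ = 1281 / (6·72) = 427/144.

427/144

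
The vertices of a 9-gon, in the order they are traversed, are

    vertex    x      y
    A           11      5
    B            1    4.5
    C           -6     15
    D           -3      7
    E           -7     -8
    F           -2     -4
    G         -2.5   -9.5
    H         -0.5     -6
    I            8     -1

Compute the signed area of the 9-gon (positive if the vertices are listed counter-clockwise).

Apply the surveyor's formula: 2A = Σ (x_i·y_{i+1} − x_{i+1}·y_i), indices taken mod 9.
Σ = (44.5) + (42) + (3) + (73) + (12) + (9) + (10.25) + (48.5) + (51) = 293.25
Signed area = Σ/2 = 146.625 (positive ⇒ counter-clockwise traversal).

146.625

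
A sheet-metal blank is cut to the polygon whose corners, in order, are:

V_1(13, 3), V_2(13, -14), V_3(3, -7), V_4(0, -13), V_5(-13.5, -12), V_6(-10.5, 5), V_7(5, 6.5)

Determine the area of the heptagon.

Σ = (-221) + (-49) + (-39) + (-175.5) + (-193.5) + (-93.25) + (-69.5) = -840.75
Area = |Σ|/2 = 420.375.

420.375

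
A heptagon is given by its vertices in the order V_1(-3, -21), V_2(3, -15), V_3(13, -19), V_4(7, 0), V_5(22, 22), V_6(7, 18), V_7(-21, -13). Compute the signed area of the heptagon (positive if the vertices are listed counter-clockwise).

732

Σ = (108) + (138) + (133) + (154) + (242) + (287) + (402) = 1464
Signed area = Σ/2 = 732 (positive ⇒ counter-clockwise traversal).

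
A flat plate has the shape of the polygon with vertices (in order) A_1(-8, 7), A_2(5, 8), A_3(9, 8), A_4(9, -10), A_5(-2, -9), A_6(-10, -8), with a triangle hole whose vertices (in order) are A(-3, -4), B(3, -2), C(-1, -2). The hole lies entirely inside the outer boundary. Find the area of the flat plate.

Outer boundary:
Apply Gauss's area formula: 2A = Σ (x_i·y_{i+1} − x_{i+1}·y_i), indices taken mod 6.
Σ = (-99) + (-32) + (-162) + (-101) + (-74) + (-134) = -602
Area = |Σ|/2 = 301.
Hole:
Apply the shoelace (surveyor's) formula: 2A = Σ (x_i·y_{i+1} − x_{i+1}·y_i), indices taken mod 3.
Σ = (18) + (-8) + (-2) = 8
Area = |Σ|/2 = 4.
Net area = 301 − 4 = 297.

297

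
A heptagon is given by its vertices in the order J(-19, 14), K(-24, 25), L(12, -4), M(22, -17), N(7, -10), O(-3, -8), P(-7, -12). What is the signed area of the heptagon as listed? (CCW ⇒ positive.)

Σ = (-139) + (-204) + (-116) + (-101) + (-86) + (-20) + (-326) = -992
Signed area = Σ/2 = -496 (negative ⇒ clockwise traversal).

-496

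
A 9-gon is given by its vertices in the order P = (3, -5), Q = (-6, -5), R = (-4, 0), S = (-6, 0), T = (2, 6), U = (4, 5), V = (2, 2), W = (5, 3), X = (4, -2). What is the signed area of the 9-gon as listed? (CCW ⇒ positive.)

-78.5

Apply Gauss's area formula: 2A = Σ (x_i·y_{i+1} − x_{i+1}·y_i), indices taken mod 9.
Σ = (-45) + (-20) + (0) + (-36) + (-14) + (-2) + (-4) + (-22) + (-14) = -157
Signed area = Σ/2 = -78.5 (negative ⇒ clockwise traversal).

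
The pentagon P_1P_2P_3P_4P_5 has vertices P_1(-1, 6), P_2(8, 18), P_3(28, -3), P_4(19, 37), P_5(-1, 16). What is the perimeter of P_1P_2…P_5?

|P_1P_2| = √((9)² + (12)²) = √225 = 15
|P_2P_3| = √((20)² + (-21)²) = √841 = 29
|P_3P_4| = √((-9)² + (40)²) = √1681 = 41
|P_4P_5| = √((-20)² + (-21)²) = √841 = 29
|P_5P_1| = √((0)² + (-10)²) = √100 = 10
Perimeter = 15 + 29 + 41 + 29 + 10 = 124.

124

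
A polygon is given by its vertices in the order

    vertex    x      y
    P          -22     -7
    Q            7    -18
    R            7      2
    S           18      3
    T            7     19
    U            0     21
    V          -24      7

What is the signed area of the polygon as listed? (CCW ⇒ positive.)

Apply the surveyor's formula: 2A = Σ (x_i·y_{i+1} − x_{i+1}·y_i), indices taken mod 7.
P→Q: (-22)(-18) − (7)(-7) = 445
Q→R: (7)(2) − (7)(-18) = 140
R→S: (7)(3) − (18)(2) = -15
S→T: (18)(19) − (7)(3) = 321
T→U: (7)(21) − (0)(19) = 147
U→V: (0)(7) − (-24)(21) = 504
V→P: (-24)(-7) − (-22)(7) = 322
Σ = 1864
Signed area = Σ/2 = 932 (positive ⇒ counter-clockwise traversal).

932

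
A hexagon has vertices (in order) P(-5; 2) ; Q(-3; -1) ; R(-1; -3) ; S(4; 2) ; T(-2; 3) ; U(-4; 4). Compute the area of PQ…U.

30.5

Apply Gauss's area formula: 2A = Σ (x_i·y_{i+1} − x_{i+1}·y_i), indices taken mod 6.
P→Q: (-5)(-1) − (-3)(2) = 11
Q→R: (-3)(-3) − (-1)(-1) = 8
R→S: (-1)(2) − (4)(-3) = 10
S→T: (4)(3) − (-2)(2) = 16
T→U: (-2)(4) − (-4)(3) = 4
U→P: (-4)(2) − (-5)(4) = 12
Σ = 61
Area = |Σ|/2 = 30.5.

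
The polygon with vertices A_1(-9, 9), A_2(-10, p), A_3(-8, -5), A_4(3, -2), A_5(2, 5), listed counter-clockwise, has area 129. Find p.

The doubled signed area Σ (x_i y_{i+1} − x_{i+1} y_i) is linear in p.
With p=0 it equals 253; the coefficient of p is -1 (from the two edges through A_2).
So -1·p + 253 = 2·129 = 258 ⇒ p = -5.

-5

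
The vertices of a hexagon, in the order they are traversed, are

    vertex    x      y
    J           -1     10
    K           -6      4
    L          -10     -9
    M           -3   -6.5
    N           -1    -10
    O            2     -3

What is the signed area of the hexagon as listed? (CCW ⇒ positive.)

Apply the shoelace (surveyor's) formula: 2A = Σ (x_i·y_{i+1} − x_{i+1}·y_i), indices taken mod 6.
Σ = (56) + (94) + (38) + (23.5) + (23) + (17) = 251.5
Signed area = Σ/2 = 125.75 (positive ⇒ counter-clockwise traversal).

125.75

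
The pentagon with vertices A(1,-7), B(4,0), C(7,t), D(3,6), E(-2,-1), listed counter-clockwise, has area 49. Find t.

The doubled signed area Σ (x_i y_{i+1} − x_{i+1} y_i) is linear in t.
With t=0 it equals 94; the coefficient of t is 1 (from the two edges through C).
So 1·t + 94 = 2·49 = 98 ⇒ t = 4.

4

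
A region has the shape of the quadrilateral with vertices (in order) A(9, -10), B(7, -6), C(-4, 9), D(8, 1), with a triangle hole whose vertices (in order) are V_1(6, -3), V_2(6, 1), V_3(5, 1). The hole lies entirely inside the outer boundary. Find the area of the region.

Outer boundary:
Apply the shoelace (surveyor's) formula: 2A = Σ (x_i·y_{i+1} − x_{i+1}·y_i), indices taken mod 4.
Σ = (16) + (39) + (-76) + (-89) = -110
Area = |Σ|/2 = 55.
Hole:
Apply the shoelace (surveyor's) formula: 2A = Σ (x_i·y_{i+1} − x_{i+1}·y_i), indices taken mod 3.
V_1→V_2: (6)(1) − (6)(-3) = 24
V_2→V_3: (6)(1) − (5)(1) = 1
V_3→V_1: (5)(-3) − (6)(1) = -21
Σ = 4
Area = |Σ|/2 = 2.
Net area = 55 − 2 = 53.

53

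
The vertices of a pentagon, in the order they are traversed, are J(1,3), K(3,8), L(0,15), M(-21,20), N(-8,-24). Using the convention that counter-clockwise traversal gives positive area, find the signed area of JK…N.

511.5

Cross-terms: -1, 45, 315, 664, 0  ⇒  Σ = 1023
Signed area = Σ/2 = 511.5 (positive ⇒ counter-clockwise traversal).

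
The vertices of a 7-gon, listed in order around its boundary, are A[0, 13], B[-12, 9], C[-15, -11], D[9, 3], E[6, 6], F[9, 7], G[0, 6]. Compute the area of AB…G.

Apply the shoelace formula: 2A = Σ (x_i·y_{i+1} − x_{i+1}·y_i), indices taken mod 7.
Σ = (156) + (267) + (54) + (36) + (-12) + (54) + (0) = 555
Area = |Σ|/2 = 277.5.

277.5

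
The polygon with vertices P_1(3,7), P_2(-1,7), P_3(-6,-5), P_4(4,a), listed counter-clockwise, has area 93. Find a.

-7

The doubled signed area Σ (x_i y_{i+1} − x_{i+1} y_i) is linear in a.
With a=0 it equals 123; the coefficient of a is -9 (from the two edges through P_4).
So -9·a + 123 = 2·93 = 186 ⇒ a = -7.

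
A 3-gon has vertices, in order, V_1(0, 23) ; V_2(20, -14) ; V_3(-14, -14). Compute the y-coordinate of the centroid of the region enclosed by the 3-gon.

Apply Gauss's area formula. First the cross-terms c_i = x_i·y_{i+1} − x_{i+1}·y_i:
  -460, -476, -322  ⇒  2A = -1258, A = -629.
Then Σ (y_i + y_{i+1})·c_i = 6290, so ȳ = 6290 / (6·(-629)) = -5/3.

-5/3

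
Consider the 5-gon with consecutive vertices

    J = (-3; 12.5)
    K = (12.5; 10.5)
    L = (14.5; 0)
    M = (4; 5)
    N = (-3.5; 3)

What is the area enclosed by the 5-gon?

136.375

Apply the shoelace (surveyor's) formula: 2A = Σ (x_i·y_{i+1} − x_{i+1}·y_i), indices taken mod 5.
Σ = (-187.75) + (-152.25) + (72.5) + (29.5) + (-34.75) = -272.75
Area = |Σ|/2 = 136.375.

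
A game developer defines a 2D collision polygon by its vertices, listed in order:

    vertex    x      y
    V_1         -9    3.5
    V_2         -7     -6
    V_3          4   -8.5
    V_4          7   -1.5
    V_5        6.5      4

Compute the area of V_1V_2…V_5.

156

V_1→V_2: (-9)(-6) − (-7)(3.5) = 78.5
V_2→V_3: (-7)(-8.5) − (4)(-6) = 83.5
V_3→V_4: (4)(-1.5) − (7)(-8.5) = 53.5
V_4→V_5: (7)(4) − (6.5)(-1.5) = 37.75
V_5→V_1: (6.5)(3.5) − (-9)(4) = 58.75
Σ = 312
Area = |Σ|/2 = 156.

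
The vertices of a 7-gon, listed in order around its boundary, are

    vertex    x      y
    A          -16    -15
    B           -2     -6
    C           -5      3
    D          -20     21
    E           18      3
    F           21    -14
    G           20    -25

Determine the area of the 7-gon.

Apply the shoelace (surveyor's) formula: 2A = Σ (x_i·y_{i+1} − x_{i+1}·y_i), indices taken mod 7.
A→B: (-16)(-6) − (-2)(-15) = 66
B→C: (-2)(3) − (-5)(-6) = -36
C→D: (-5)(21) − (-20)(3) = -45
D→E: (-20)(3) − (18)(21) = -438
E→F: (18)(-14) − (21)(3) = -315
F→G: (21)(-25) − (20)(-14) = -245
G→A: (20)(-15) − (-16)(-25) = -700
Σ = -1713
Area = |Σ|/2 = 856.5.

856.5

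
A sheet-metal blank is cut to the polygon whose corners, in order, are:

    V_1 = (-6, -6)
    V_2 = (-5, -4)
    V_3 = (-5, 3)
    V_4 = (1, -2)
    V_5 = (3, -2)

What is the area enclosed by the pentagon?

30

Apply Gauss's area formula: 2A = Σ (x_i·y_{i+1} − x_{i+1}·y_i), indices taken mod 5.
Σ = (-6) + (-35) + (7) + (4) + (-30) = -60
Area = |Σ|/2 = 30.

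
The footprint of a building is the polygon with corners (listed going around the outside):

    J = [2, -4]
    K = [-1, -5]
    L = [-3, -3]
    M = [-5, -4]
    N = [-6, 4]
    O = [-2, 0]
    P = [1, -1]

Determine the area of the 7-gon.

Cross-terms: -14, -12, -3, -44, 8, 2, -2  ⇒  Σ = -65
Area = |Σ|/2 = 32.5.

32.5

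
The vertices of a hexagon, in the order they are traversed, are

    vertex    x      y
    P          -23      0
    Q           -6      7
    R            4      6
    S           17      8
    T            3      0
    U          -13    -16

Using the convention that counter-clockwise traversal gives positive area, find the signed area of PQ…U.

-367.5

Apply Gauss's area formula: 2A = Σ (x_i·y_{i+1} − x_{i+1}·y_i), indices taken mod 6.
Σ = (-161) + (-64) + (-70) + (-24) + (-48) + (-368) = -735
Signed area = Σ/2 = -367.5 (negative ⇒ clockwise traversal).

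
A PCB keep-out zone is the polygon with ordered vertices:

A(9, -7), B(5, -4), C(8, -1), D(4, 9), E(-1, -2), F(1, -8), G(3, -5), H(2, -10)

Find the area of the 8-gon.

94

Apply Gauss's area formula: 2A = Σ (x_i·y_{i+1} − x_{i+1}·y_i), indices taken mod 8.
Σ = (-1) + (27) + (76) + (1) + (10) + (19) + (-20) + (76) = 188
Area = |Σ|/2 = 94.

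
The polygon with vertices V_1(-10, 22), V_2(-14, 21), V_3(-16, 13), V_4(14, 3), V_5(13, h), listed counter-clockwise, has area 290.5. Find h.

Write out the shoelace sum; only the two edges meeting at V_5 involve h:
2·Area = [(14·h − 13·3) + (13·22 − (-10)·h)] + 22
       = 24·h + 269 = 581
⇒ h = 13.

13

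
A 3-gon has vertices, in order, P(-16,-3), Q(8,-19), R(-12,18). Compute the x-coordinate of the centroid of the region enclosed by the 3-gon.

Apply the shoelace formula. First the cross-terms c_i = x_i·y_{i+1} − x_{i+1}·y_i:
  328, -84, 324  ⇒  2A = 568, A = 284.
Then Σ (x_i + x_{i+1})·c_i = -11360, so x̄ = -11360 / (6·284) = -20/3.

-20/3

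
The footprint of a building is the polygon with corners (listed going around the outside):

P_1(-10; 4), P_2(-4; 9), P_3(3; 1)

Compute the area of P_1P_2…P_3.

41.5

Apply the surveyor's formula: 2A = Σ (x_i·y_{i+1} − x_{i+1}·y_i), indices taken mod 3.
P_1→P_2: (-10)(9) − (-4)(4) = -74
P_2→P_3: (-4)(1) − (3)(9) = -31
P_3→P_1: (3)(4) − (-10)(1) = 22
Σ = -83
Area = |Σ|/2 = 41.5.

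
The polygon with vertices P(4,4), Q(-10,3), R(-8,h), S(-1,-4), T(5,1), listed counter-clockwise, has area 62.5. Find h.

2

The doubled signed area Σ (x_i y_{i+1} − x_{i+1} y_i) is linear in h.
With h=0 it equals 143; the coefficient of h is -9 (from the two edges through R).
So -9·h + 143 = 2·62.5 = 125 ⇒ h = 2.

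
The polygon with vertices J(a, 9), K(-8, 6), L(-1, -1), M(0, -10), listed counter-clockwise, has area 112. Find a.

8

Write out the shoelace sum; only the two edges meeting at J involve a:
2·Area = [(0·9 − a·(-10)) + (a·6 − (-8)·9)] + 24
       = 16·a + 96 = 224
⇒ a = 8.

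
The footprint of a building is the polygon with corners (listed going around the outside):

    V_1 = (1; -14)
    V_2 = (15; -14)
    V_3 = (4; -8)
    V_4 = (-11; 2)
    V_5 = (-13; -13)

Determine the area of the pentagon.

Cross-terms: 196, -64, -80, 169, 195  ⇒  Σ = 416
Area = |Σ|/2 = 208.

208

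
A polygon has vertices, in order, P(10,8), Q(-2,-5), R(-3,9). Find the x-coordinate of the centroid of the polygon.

Apply Gauss's area formula. First the cross-terms c_i = x_i·y_{i+1} − x_{i+1}·y_i:
  -34, -33, -114  ⇒  2A = -181, A = -90.5.
Then Σ (x_i + x_{i+1})·c_i = -905, so x̄ = -905 / (6·(-90.5)) = 5/3.

5/3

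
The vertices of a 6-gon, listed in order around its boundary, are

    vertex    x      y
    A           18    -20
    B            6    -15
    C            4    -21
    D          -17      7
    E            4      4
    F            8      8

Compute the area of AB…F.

472.5

Apply the shoelace formula: 2A = Σ (x_i·y_{i+1} − x_{i+1}·y_i), indices taken mod 6.
Σ = (-150) + (-66) + (-329) + (-96) + (0) + (-304) = -945
Area = |Σ|/2 = 472.5.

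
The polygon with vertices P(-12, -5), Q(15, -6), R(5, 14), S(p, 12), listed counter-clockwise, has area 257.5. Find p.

The doubled signed area Σ (x_i y_{i+1} − x_{i+1} y_i) is linear in p.
With p=0 it equals 591; the coefficient of p is -19 (from the two edges through S).
So -19·p + 591 = 2·257.5 = 515 ⇒ p = 4.

4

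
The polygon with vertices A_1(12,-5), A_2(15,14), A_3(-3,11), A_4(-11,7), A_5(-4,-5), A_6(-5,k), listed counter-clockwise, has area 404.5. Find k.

The doubled signed area Σ (x_i y_{i+1} − x_{i+1} y_i) is linear in k.
With k=0 it equals 633; the coefficient of k is -16 (from the two edges through A_6).
So -16·k + 633 = 2·404.5 = 809 ⇒ k = -11.

-11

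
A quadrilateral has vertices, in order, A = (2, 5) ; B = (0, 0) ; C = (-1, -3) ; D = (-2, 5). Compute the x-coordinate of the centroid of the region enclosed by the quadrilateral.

Apply Gauss's area formula. First the cross-terms c_i = x_i·y_{i+1} − x_{i+1}·y_i:
  0, 0, -11, -20  ⇒  2A = -31, A = -15.5.
Then Σ (x_i + x_{i+1})·c_i = 33, so x̄ = 33 / (6·(-15.5)) = -11/31.

-11/31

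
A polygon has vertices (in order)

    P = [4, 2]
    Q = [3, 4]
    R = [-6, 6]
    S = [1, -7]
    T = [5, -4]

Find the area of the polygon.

72.5

Apply the shoelace formula: 2A = Σ (x_i·y_{i+1} − x_{i+1}·y_i), indices taken mod 5.
Cross-terms: 10, 42, 36, 31, 26  ⇒  Σ = 145
Area = |Σ|/2 = 72.5.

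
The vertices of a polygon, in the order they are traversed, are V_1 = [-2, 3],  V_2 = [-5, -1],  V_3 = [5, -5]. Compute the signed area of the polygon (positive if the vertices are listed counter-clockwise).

26

Apply the shoelace formula: 2A = Σ (x_i·y_{i+1} − x_{i+1}·y_i), indices taken mod 3.
V_1→V_2: (-2)(-1) − (-5)(3) = 17
V_2→V_3: (-5)(-5) − (5)(-1) = 30
V_3→V_1: (5)(3) − (-2)(-5) = 5
Σ = 52
Signed area = Σ/2 = 26 (positive ⇒ counter-clockwise traversal).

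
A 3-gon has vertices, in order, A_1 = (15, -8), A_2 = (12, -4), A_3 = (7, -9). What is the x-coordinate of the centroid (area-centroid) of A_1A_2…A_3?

Apply the shoelace (surveyor's) formula. First the cross-terms c_i = x_i·y_{i+1} − x_{i+1}·y_i:
  36, -80, 79  ⇒  2A = 35, A = 17.5.
Then Σ (x_i + x_{i+1})·c_i = 1190, so x̄ = 1190 / (6·17.5) = 34/3.

34/3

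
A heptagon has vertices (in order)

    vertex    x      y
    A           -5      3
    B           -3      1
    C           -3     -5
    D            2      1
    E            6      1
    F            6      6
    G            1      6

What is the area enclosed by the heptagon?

59

Apply Gauss's area formula: 2A = Σ (x_i·y_{i+1} − x_{i+1}·y_i), indices taken mod 7.
Σ = (4) + (18) + (7) + (-4) + (30) + (30) + (33) = 118
Area = |Σ|/2 = 59.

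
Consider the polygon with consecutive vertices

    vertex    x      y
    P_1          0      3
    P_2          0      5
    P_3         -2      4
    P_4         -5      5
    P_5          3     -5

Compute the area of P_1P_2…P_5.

19.5

P_1→P_2: (0)(5) − (0)(3) = 0
P_2→P_3: (0)(4) − (-2)(5) = 10
P_3→P_4: (-2)(5) − (-5)(4) = 10
P_4→P_5: (-5)(-5) − (3)(5) = 10
P_5→P_1: (3)(3) − (0)(-5) = 9
Σ = 39
Area = |Σ|/2 = 19.5.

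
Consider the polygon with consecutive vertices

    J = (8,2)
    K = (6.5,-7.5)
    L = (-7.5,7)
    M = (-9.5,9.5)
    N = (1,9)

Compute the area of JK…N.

Cross-terms: -73, -10.75, -4.75, -95, -70  ⇒  Σ = -253.5
Area = |Σ|/2 = 126.75.

126.75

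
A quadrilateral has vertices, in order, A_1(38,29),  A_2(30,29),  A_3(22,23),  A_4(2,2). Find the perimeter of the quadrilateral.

|A_1A_2| = √((-8)² + (0)²) = √64 = 8
|A_2A_3| = √((-8)² + (-6)²) = √100 = 10
|A_3A_4| = √((-20)² + (-21)²) = √841 = 29
|A_4A_1| = √((36)² + (27)²) = √2025 = 45
Perimeter = 8 + 10 + 29 + 45 = 92.

92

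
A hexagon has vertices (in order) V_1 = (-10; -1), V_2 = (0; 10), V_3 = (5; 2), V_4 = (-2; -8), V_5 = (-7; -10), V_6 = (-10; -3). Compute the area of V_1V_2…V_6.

160.5

Apply the surveyor's formula: 2A = Σ (x_i·y_{i+1} − x_{i+1}·y_i), indices taken mod 6.
Cross-terms: -100, -50, -36, -36, -79, -20  ⇒  Σ = -321
Area = |Σ|/2 = 160.5.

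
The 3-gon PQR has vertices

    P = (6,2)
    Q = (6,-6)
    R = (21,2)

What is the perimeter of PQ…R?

|PQ| = √((0)² + (-8)²) = √64 = 8
|QR| = √((15)² + (8)²) = √289 = 17
|RP| = √((-15)² + (0)²) = √225 = 15
Perimeter = 8 + 17 + 15 = 40.

40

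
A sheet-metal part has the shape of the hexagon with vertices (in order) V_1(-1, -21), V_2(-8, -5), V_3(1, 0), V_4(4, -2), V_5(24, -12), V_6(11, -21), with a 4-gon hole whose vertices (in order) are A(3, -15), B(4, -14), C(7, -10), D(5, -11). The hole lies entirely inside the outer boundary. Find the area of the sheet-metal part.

388.5

Outer boundary:
Cross-terms: -163, 5, -2, 0, -372, -252  ⇒  Σ = -784
Area = |Σ|/2 = 392.
Hole:
Apply the shoelace formula: 2A = Σ (x_i·y_{i+1} − x_{i+1}·y_i), indices taken mod 4.
Σ = (18) + (58) + (-27) + (-42) = 7
Area = |Σ|/2 = 3.5.
Net area = 392 − 3.5 = 388.5.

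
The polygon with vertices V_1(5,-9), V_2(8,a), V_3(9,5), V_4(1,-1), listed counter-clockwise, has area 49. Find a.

-1

Write out the shoelace sum; only the two edges meeting at V_2 involve a:
2·Area = [(5·a − 8·(-9)) + (8·5 − 9·a)] + -18
       = -4·a + 94 = 98
⇒ a = -1.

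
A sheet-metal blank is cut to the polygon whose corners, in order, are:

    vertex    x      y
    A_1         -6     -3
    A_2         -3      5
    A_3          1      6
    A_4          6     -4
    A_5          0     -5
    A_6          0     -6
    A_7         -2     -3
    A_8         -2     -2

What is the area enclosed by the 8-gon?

76

Σ = (-39) + (-23) + (-40) + (-30) + (0) + (-12) + (-2) + (-6) = -152
Area = |Σ|/2 = 76.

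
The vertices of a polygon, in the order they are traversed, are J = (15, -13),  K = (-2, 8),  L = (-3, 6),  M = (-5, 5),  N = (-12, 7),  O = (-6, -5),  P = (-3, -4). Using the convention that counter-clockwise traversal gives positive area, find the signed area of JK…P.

178

Apply the surveyor's formula: 2A = Σ (x_i·y_{i+1} − x_{i+1}·y_i), indices taken mod 7.
J→K: (15)(8) − (-2)(-13) = 94
K→L: (-2)(6) − (-3)(8) = 12
L→M: (-3)(5) − (-5)(6) = 15
M→N: (-5)(7) − (-12)(5) = 25
N→O: (-12)(-5) − (-6)(7) = 102
O→P: (-6)(-4) − (-3)(-5) = 9
P→J: (-3)(-13) − (15)(-4) = 99
Σ = 356
Signed area = Σ/2 = 178 (positive ⇒ counter-clockwise traversal).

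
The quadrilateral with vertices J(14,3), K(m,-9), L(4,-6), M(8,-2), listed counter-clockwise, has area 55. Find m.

-12

Write out the shoelace sum; only the two edges meeting at K involve m:
2·Area = [(14·(-9) − m·3) + (m·(-6) − 4·(-9))] + 92
       = -9·m + 2 = 110
⇒ m = -12.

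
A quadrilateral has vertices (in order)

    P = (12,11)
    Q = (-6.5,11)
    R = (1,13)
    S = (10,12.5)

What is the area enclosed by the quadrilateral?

24.75

Apply the surveyor's formula: 2A = Σ (x_i·y_{i+1} − x_{i+1}·y_i), indices taken mod 4.
Σ = (203.5) + (-95.5) + (-117.5) + (-40) = -49.5
Area = |Σ|/2 = 24.75.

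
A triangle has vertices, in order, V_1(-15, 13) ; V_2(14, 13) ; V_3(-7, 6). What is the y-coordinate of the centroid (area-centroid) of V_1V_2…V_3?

Apply the surveyor's formula. First the cross-terms c_i = x_i·y_{i+1} − x_{i+1}·y_i:
  -377, 175, -1  ⇒  2A = -203, A = -101.5.
Then Σ (y_i + y_{i+1})·c_i = -6496, so ȳ = -6496 / (6·(-101.5)) = 32/3.

32/3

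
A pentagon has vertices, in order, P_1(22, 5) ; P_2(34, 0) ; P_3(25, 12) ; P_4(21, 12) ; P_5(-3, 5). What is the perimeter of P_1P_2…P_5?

82

|P_1P_2| = √((12)² + (-5)²) = √169 = 13
|P_2P_3| = √((-9)² + (12)²) = √225 = 15
|P_3P_4| = √((-4)² + (0)²) = √16 = 4
|P_4P_5| = √((-24)² + (-7)²) = √625 = 25
|P_5P_1| = √((25)² + (0)²) = √625 = 25
Perimeter = 13 + 15 + 4 + 25 + 25 = 82.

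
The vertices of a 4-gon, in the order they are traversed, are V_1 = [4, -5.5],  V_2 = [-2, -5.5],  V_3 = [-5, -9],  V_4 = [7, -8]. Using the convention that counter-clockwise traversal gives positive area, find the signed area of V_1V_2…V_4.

27

Apply the shoelace (surveyor's) formula: 2A = Σ (x_i·y_{i+1} − x_{i+1}·y_i), indices taken mod 4.
Σ = (-33) + (-9.5) + (103) + (-6.5) = 54
Signed area = Σ/2 = 27 (positive ⇒ counter-clockwise traversal).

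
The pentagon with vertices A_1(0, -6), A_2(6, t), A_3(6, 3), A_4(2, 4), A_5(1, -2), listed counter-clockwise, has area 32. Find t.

-1

The doubled signed area Σ (x_i y_{i+1} − x_{i+1} y_i) is linear in t.
With t=0 it equals 58; the coefficient of t is -6 (from the two edges through A_2).
So -6·t + 58 = 2·32 = 64 ⇒ t = -1.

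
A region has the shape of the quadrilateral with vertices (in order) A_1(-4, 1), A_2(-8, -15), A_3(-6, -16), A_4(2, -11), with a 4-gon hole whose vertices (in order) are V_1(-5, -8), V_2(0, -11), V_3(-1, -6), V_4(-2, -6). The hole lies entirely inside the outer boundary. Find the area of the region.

Outer boundary:
A_1→A_2: (-4)(-15) − (-8)(1) = 68
A_2→A_3: (-8)(-16) − (-6)(-15) = 38
A_3→A_4: (-6)(-11) − (2)(-16) = 98
A_4→A_1: (2)(1) − (-4)(-11) = -42
Σ = 162
Area = |Σ|/2 = 81.
Hole:
Σ = (55) + (-11) + (-6) + (-14) = 24
Area = |Σ|/2 = 12.
Net area = 81 − 12 = 69.

69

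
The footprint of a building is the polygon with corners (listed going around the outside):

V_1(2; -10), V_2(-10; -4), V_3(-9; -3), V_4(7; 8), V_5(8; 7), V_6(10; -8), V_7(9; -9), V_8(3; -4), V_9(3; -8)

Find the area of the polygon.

Apply the shoelace (surveyor's) formula: 2A = Σ (x_i·y_{i+1} − x_{i+1}·y_i), indices taken mod 9.
Σ = (-108) + (-6) + (-51) + (-15) + (-134) + (-18) + (-9) + (-12) + (-14) = -367
Area = |Σ|/2 = 183.5.

183.5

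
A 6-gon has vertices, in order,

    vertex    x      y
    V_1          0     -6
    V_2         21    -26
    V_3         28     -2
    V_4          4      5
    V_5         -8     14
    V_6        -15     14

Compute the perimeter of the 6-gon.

126

|V_1V_2| = √((21)² + (-20)²) = √841 = 29
|V_2V_3| = √((7)² + (24)²) = √625 = 25
|V_3V_4| = √((-24)² + (7)²) = √625 = 25
|V_4V_5| = √((-12)² + (9)²) = √225 = 15
|V_5V_6| = √((-7)² + (0)²) = √49 = 7
|V_6V_1| = √((15)² + (-20)²) = √625 = 25
Perimeter = 29 + 25 + 25 + 15 + 7 + 25 = 126.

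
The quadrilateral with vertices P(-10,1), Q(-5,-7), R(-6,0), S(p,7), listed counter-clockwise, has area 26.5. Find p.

-8

The doubled signed area Σ (x_i y_{i+1} − x_{i+1} y_i) is linear in p.
With p=0 it equals 61; the coefficient of p is 1 (from the two edges through S).
So 1·p + 61 = 2·26.5 = 53 ⇒ p = -8.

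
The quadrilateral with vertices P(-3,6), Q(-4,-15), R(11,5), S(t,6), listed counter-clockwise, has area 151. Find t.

4

Write out the shoelace sum; only the two edges meeting at S involve t:
2·Area = [(11·6 − t·5) + (t·6 − (-3)·6)] + 214
       = 1·t + 298 = 302
⇒ t = 4.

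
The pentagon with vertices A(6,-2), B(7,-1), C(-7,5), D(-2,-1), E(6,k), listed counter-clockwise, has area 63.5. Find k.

Write out the shoelace sum; only the two edges meeting at E involve k:
2·Area = [((-2)·k − 6·(-1)) + (6·(-2) − 6·k)] + 53
       = -8·k + 47 = 127
⇒ k = -10.

-10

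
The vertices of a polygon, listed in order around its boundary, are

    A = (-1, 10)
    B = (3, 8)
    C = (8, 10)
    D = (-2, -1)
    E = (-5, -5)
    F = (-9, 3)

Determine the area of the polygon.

101

Apply the shoelace (surveyor's) formula: 2A = Σ (x_i·y_{i+1} − x_{i+1}·y_i), indices taken mod 6.
Σ = (-38) + (-34) + (12) + (5) + (-60) + (-87) = -202
Area = |Σ|/2 = 101.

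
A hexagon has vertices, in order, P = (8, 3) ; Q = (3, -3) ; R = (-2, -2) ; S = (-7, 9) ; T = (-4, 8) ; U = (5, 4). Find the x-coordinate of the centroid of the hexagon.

Apply Gauss's area formula. First the cross-terms c_i = x_i·y_{i+1} − x_{i+1}·y_i:
  -33, -12, -32, -20, -56, -17  ⇒  2A = -170, A = -85.
Then Σ (x_i + x_{i+1})·c_i = -144, so x̄ = -144 / (6·(-85)) = 24/85.

24/85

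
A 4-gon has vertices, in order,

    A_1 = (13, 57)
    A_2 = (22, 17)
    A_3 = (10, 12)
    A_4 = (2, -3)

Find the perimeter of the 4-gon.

|A_1A_2| = √((9)² + (-40)²) = √1681 = 41
|A_2A_3| = √((-12)² + (-5)²) = √169 = 13
|A_3A_4| = √((-8)² + (-15)²) = √289 = 17
|A_4A_1| = √((11)² + (60)²) = √3721 = 61
Perimeter = 41 + 13 + 17 + 61 = 132.

132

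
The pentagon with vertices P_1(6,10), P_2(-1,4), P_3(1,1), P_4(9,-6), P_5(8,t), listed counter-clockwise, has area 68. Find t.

-2

The doubled signed area Σ (x_i y_{i+1} − x_{i+1} y_i) is linear in t.
With t=0 it equals 142; the coefficient of t is 3 (from the two edges through P_5).
So 3·t + 142 = 2·68 = 136 ⇒ t = -2.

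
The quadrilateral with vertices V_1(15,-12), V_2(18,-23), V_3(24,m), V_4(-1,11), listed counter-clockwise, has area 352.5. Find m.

Write out the shoelace sum; only the two edges meeting at V_3 involve m:
2·Area = [(18·m − 24·(-23)) + (24·11 − (-1)·m)] + -282
       = 19·m + 534 = 705
⇒ m = 9.

9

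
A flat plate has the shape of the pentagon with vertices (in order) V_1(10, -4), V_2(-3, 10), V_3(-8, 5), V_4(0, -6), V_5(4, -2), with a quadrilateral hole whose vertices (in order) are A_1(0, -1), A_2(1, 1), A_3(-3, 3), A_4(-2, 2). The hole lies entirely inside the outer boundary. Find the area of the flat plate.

Outer boundary:
Apply the shoelace formula: 2A = Σ (x_i·y_{i+1} − x_{i+1}·y_i), indices taken mod 5.
Σ = (88) + (65) + (48) + (24) + (4) = 229
Area = |Σ|/2 = 114.5.
Hole:
Cross-terms: 1, 6, 0, 2  ⇒  Σ = 9
Area = |Σ|/2 = 4.5.
Net area = 114.5 − 4.5 = 110.

110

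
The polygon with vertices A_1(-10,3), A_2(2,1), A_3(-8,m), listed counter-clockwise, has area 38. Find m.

The doubled signed area Σ (x_i y_{i+1} − x_{i+1} y_i) is linear in m.
With m=0 it equals -32; the coefficient of m is 12 (from the two edges through A_3).
So 12·m + -32 = 2·38 = 76 ⇒ m = 9.

9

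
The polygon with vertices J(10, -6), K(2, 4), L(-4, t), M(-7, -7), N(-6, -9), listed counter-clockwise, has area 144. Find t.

5

The doubled signed area Σ (x_i y_{i+1} − x_{i+1} y_i) is linear in t.
With t=0 it equals 243; the coefficient of t is 9 (from the two edges through L).
So 9·t + 243 = 2·144 = 288 ⇒ t = 5.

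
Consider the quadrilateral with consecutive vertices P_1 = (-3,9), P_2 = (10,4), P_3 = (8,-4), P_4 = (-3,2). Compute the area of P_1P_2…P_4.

95.5

Apply the surveyor's formula: 2A = Σ (x_i·y_{i+1} − x_{i+1}·y_i), indices taken mod 4.
Σ = (-102) + (-72) + (4) + (-21) = -191
Area = |Σ|/2 = 95.5.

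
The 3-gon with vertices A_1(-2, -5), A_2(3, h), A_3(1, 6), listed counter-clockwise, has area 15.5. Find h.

The doubled signed area Σ (x_i y_{i+1} − x_{i+1} y_i) is linear in h.
With h=0 it equals 40; the coefficient of h is -3 (from the two edges through A_2).
So -3·h + 40 = 2·15.5 = 31 ⇒ h = 3.

3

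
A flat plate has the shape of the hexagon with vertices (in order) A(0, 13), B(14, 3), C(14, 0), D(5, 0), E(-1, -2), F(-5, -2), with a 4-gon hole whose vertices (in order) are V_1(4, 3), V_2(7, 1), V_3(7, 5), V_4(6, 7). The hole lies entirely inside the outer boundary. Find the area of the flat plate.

143.5

Outer boundary:
Cross-terms: -182, -42, 0, -10, -8, -65  ⇒  Σ = -307
Area = |Σ|/2 = 153.5.
Hole:
Apply the surveyor's formula: 2A = Σ (x_i·y_{i+1} − x_{i+1}·y_i), indices taken mod 4.
Cross-terms: -17, 28, 19, -10  ⇒  Σ = 20
Area = |Σ|/2 = 10.
Net area = 153.5 − 10 = 143.5.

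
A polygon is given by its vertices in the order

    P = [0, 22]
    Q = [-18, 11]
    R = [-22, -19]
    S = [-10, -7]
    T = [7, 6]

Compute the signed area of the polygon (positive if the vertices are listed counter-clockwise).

543.5

Apply the shoelace formula: 2A = Σ (x_i·y_{i+1} − x_{i+1}·y_i), indices taken mod 5.
P→Q: (0)(11) − (-18)(22) = 396
Q→R: (-18)(-19) − (-22)(11) = 584
R→S: (-22)(-7) − (-10)(-19) = -36
S→T: (-10)(6) − (7)(-7) = -11
T→P: (7)(22) − (0)(6) = 154
Σ = 1087
Signed area = Σ/2 = 543.5 (positive ⇒ counter-clockwise traversal).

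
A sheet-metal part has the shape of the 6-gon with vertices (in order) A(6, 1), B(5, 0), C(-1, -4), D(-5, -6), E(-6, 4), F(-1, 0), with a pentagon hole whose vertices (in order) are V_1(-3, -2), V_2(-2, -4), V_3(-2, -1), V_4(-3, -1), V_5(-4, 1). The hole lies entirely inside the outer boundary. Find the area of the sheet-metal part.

Outer boundary:
Apply the surveyor's formula: 2A = Σ (x_i·y_{i+1} − x_{i+1}·y_i), indices taken mod 6.
Σ = (-5) + (-20) + (-14) + (-56) + (4) + (-1) = -92
Area = |Σ|/2 = 46.
Hole:
Apply the surveyor's formula: 2A = Σ (x_i·y_{i+1} − x_{i+1}·y_i), indices taken mod 5.
Cross-terms: 8, -6, -1, -7, 11  ⇒  Σ = 5
Area = |Σ|/2 = 2.5.
Net area = 46 − 2.5 = 43.5.

43.5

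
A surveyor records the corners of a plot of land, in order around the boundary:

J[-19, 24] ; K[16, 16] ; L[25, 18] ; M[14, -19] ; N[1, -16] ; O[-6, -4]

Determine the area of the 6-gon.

1026

Apply Gauss's area formula: 2A = Σ (x_i·y_{i+1} − x_{i+1}·y_i), indices taken mod 6.
Σ = (-688) + (-112) + (-727) + (-205) + (-100) + (-220) = -2052
Area = |Σ|/2 = 1026.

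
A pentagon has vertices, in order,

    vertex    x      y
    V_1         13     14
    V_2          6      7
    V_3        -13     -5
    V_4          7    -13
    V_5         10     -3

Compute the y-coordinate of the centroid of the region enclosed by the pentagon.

Apply the shoelace (surveyor's) formula. First the cross-terms c_i = x_i·y_{i+1} − x_{i+1}·y_i:
  7, 61, 204, 109, 179  ⇒  2A = 560, A = 280.
Then Σ (y_i + y_{i+1})·c_i = -3178, so ȳ = -3178 / (6·280) = -227/120.

-227/120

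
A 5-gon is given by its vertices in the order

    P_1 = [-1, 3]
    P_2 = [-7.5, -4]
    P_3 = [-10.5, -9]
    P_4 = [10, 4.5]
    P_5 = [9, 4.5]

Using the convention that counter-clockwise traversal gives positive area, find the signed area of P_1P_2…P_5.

65.375

Σ = (26.5) + (25.5) + (42.75) + (4.5) + (31.5) = 130.75
Signed area = Σ/2 = 65.375 (positive ⇒ counter-clockwise traversal).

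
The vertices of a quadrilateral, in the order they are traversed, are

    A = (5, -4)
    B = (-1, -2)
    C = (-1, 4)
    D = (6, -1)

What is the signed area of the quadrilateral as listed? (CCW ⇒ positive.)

-31

Apply the shoelace formula: 2A = Σ (x_i·y_{i+1} − x_{i+1}·y_i), indices taken mod 4.
A→B: (5)(-2) − (-1)(-4) = -14
B→C: (-1)(4) − (-1)(-2) = -6
C→D: (-1)(-1) − (6)(4) = -23
D→A: (6)(-4) − (5)(-1) = -19
Σ = -62
Signed area = Σ/2 = -31 (negative ⇒ clockwise traversal).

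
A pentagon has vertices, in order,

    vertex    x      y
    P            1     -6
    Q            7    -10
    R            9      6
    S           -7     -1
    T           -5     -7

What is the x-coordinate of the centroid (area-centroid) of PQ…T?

Apply the shoelace formula. First the cross-terms c_i = x_i·y_{i+1} − x_{i+1}·y_i:
  32, 132, 33, 44, 37  ⇒  2A = 278, A = 139.
Then Σ (x_i + x_{i+1})·c_i = 1758, so x̄ = 1758 / (6·139) = 293/139.

293/139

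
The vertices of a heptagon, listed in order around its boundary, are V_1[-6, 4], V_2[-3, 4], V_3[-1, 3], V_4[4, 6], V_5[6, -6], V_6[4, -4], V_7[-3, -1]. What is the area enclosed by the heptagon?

64.5

Apply Gauss's area formula: 2A = Σ (x_i·y_{i+1} − x_{i+1}·y_i), indices taken mod 7.
V_1→V_2: (-6)(4) − (-3)(4) = -12
V_2→V_3: (-3)(3) − (-1)(4) = -5
V_3→V_4: (-1)(6) − (4)(3) = -18
V_4→V_5: (4)(-6) − (6)(6) = -60
V_5→V_6: (6)(-4) − (4)(-6) = 0
V_6→V_7: (4)(-1) − (-3)(-4) = -16
V_7→V_1: (-3)(4) − (-6)(-1) = -18
Σ = -129
Area = |Σ|/2 = 64.5.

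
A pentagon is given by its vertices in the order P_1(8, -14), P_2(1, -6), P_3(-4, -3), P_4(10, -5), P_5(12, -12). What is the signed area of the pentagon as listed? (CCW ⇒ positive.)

-71.5

Σ = (-34) + (-27) + (50) + (-60) + (-72) = -143
Signed area = Σ/2 = -71.5 (negative ⇒ clockwise traversal).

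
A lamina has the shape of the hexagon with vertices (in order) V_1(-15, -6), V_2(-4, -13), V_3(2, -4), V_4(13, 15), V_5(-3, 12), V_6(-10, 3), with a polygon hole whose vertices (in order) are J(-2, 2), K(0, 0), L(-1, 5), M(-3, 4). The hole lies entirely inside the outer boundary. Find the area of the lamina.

Outer boundary:
Apply Gauss's area formula: 2A = Σ (x_i·y_{i+1} − x_{i+1}·y_i), indices taken mod 6.
V_1→V_2: (-15)(-13) − (-4)(-6) = 171
V_2→V_3: (-4)(-4) − (2)(-13) = 42
V_3→V_4: (2)(15) − (13)(-4) = 82
V_4→V_5: (13)(12) − (-3)(15) = 201
V_5→V_6: (-3)(3) − (-10)(12) = 111
V_6→V_1: (-10)(-6) − (-15)(3) = 105
Σ = 712
Area = |Σ|/2 = 356.
Hole:
Σ = (0) + (0) + (11) + (2) = 13
Area = |Σ|/2 = 6.5.
Net area = 356 − 6.5 = 349.5.

349.5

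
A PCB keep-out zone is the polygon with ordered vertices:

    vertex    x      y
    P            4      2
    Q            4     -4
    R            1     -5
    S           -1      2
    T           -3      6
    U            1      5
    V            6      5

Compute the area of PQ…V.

48.5

Apply Gauss's area formula: 2A = Σ (x_i·y_{i+1} − x_{i+1}·y_i), indices taken mod 7.
Σ = (-24) + (-16) + (-3) + (0) + (-21) + (-25) + (-8) = -97
Area = |Σ|/2 = 48.5.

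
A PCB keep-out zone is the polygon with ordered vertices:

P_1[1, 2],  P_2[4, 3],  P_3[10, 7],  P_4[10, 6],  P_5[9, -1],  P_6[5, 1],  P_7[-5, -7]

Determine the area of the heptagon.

Apply the surveyor's formula: 2A = Σ (x_i·y_{i+1} − x_{i+1}·y_i), indices taken mod 7.
Σ = (-5) + (-2) + (-10) + (-64) + (14) + (-30) + (-3) = -100
Area = |Σ|/2 = 50.

50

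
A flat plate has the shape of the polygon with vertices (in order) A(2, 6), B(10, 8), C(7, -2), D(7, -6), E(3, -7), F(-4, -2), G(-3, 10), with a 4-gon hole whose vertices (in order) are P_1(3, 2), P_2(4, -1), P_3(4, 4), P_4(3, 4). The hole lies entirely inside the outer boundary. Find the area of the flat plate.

145

Outer boundary:
Apply the shoelace formula: 2A = Σ (x_i·y_{i+1} − x_{i+1}·y_i), indices taken mod 7.
Cross-terms: -44, -76, -28, -31, -34, -46, -38  ⇒  Σ = -297
Area = |Σ|/2 = 148.5.
Hole:
Apply the shoelace (surveyor's) formula: 2A = Σ (x_i·y_{i+1} − x_{i+1}·y_i), indices taken mod 4.
Cross-terms: -11, 20, 4, -6  ⇒  Σ = 7
Area = |Σ|/2 = 3.5.
Net area = 148.5 − 3.5 = 145.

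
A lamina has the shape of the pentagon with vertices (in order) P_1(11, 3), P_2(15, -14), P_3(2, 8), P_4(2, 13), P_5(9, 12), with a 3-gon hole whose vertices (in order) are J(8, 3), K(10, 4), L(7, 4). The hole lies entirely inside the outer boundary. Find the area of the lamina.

Outer boundary:
P_1→P_2: (11)(-14) − (15)(3) = -199
P_2→P_3: (15)(8) − (2)(-14) = 148
P_3→P_4: (2)(13) − (2)(8) = 10
P_4→P_5: (2)(12) − (9)(13) = -93
P_5→P_1: (9)(3) − (11)(12) = -105
Σ = -239
Area = |Σ|/2 = 119.5.
Hole:
Cross-terms: 2, 12, -11  ⇒  Σ = 3
Area = |Σ|/2 = 1.5.
Net area = 119.5 − 1.5 = 118.

118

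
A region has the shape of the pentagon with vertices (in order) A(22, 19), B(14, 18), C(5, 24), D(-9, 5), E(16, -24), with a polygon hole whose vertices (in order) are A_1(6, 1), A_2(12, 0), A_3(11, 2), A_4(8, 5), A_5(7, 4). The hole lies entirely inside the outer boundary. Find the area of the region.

Outer boundary:
Cross-terms: 130, 246, 241, 136, 832  ⇒  Σ = 1585
Area = |Σ|/2 = 792.5.
Hole:
Apply the shoelace (surveyor's) formula: 2A = Σ (x_i·y_{i+1} − x_{i+1}·y_i), indices taken mod 5.
Σ = (-12) + (24) + (39) + (-3) + (-17) = 31
Area = |Σ|/2 = 15.5.
Net area = 792.5 − 15.5 = 777.

777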